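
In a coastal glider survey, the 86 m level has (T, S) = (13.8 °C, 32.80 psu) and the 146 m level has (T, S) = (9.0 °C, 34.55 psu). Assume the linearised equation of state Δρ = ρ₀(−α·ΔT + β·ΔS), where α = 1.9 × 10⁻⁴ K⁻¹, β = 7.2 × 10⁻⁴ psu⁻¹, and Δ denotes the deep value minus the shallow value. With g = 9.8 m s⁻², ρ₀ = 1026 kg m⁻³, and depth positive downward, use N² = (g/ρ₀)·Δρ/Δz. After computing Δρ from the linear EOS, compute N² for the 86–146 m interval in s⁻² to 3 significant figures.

ΔT = -4.8 K, ΔS = +1.75 psu (deep − shallow).
Δρ/ρ₀ = −αΔT + βΔS = 9.12 × 10⁻⁴ + 1.26 × 10⁻³ = 2.172 × 10⁻³, so Δρ ≈ 2.228 kg m⁻³.
N² = (g/ρ₀)·Δρ/Δz = g·(Δρ/ρ₀)/Δz = 9.8 × 2.172 × 10⁻³ / 60 = 3.5476 × 10⁻⁴ s⁻² ≈ 3.55 × 10⁻⁴ s⁻².

3.55 × 10⁻⁴ s⁻²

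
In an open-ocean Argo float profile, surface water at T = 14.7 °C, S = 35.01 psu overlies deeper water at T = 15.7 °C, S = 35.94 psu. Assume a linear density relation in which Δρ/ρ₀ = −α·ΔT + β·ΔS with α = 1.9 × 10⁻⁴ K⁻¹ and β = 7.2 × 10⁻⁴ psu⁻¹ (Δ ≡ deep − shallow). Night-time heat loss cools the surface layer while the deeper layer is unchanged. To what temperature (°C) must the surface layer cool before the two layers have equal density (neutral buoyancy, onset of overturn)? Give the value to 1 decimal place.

Neutral buoyancy requires Δρ = 0, i.e. −α(T_deep − T_surf′) + β(S_deep − S_surf) = 0.
T_surf′ = T_deep − (β/α)·ΔS = 15.7 − (7.2 × 10⁻⁴/1.9 × 10⁻⁴)·(+0.93) = 12.176 °C.
Cooling required: 14.7 − (12.176) = 2.524 °C.

12.2 °C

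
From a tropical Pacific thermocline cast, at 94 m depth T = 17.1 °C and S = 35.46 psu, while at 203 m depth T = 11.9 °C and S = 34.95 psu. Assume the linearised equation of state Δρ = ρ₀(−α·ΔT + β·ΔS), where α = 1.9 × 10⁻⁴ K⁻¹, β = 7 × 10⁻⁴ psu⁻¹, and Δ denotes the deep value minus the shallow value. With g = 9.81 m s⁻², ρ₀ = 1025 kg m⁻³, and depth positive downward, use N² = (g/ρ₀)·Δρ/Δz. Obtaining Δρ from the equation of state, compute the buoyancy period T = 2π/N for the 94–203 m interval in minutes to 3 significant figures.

13.9 min

ΔT = -5.2 K, ΔS = -0.51 psu (deep − shallow).
Δρ/ρ₀ = −αΔT + βΔS = 9.88 × 10⁻⁴ − 3.57 × 10⁻⁴ = 6.31 × 10⁻⁴, so Δρ ≈ 0.6468 kg m⁻³.
N² = (g/ρ₀)·Δρ/Δz = g·(Δρ/ρ₀)/Δz = 9.81 × 6.31 × 10⁻⁴ / 109 = 5.6790 × 10⁻⁵ s⁻².
N = √(5.6790 × 10⁻⁵) = 7.5359 × 10⁻³ rad s⁻¹ → T = 2π/N = 833.77 s = 13.896 min ≈ 13.9 min.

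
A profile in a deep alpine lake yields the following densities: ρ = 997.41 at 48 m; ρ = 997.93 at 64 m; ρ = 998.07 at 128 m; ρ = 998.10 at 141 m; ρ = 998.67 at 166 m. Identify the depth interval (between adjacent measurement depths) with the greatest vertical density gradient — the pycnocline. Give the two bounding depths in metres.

48–64 m

Compute the density gradient over each adjacent pair:
  48–64 m: Δρ/Δz = 0.52/16 = 0.033 kg m⁻⁴
  64–128 m: Δρ/Δz = 0.14/64 = 2.2 × 10⁻³ kg m⁻⁴
  128–141 m: Δρ/Δz = 0.03/13 = 2.3 × 10⁻³ kg m⁻⁴
  141–166 m: Δρ/Δz = 0.57/25 = 0.023 kg m⁻⁴
The largest gradient is in the 48–64 m interval — the pycnocline.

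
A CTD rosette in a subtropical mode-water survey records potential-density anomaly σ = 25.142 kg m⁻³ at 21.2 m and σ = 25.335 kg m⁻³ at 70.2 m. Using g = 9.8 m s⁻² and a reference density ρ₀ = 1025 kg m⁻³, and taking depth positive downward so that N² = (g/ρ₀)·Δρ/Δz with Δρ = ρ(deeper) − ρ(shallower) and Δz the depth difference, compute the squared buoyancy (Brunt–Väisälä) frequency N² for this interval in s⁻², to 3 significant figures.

3.77 × 10⁻⁵ s⁻²

Δρ = 1025.335 − 1025.142 = 0.193 kg m⁻³ over Δz = 70.2 − 21.2 = 49 m.
N² = (9.8/1025) × (0.193/49) = 3.7659 × 10⁻⁵ s⁻² ≈ 3.77 × 10⁻⁵ s⁻².
Since Δρ > 0 the layer is stably stratified.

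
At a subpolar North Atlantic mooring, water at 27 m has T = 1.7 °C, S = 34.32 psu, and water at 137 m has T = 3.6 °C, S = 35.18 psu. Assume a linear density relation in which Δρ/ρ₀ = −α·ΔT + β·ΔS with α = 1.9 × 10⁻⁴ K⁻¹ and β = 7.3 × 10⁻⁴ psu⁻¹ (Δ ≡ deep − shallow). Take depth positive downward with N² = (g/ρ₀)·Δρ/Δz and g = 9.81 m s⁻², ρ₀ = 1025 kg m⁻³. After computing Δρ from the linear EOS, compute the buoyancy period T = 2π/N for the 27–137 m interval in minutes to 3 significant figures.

21.5 min

ΔT = +1.9 K, ΔS = +0.86 psu (deep − shallow).
Δρ/ρ₀ = −αΔT + βΔS = -3.61 × 10⁻⁴ + 6.278 × 10⁻⁴ = 2.668 × 10⁻⁴, so Δρ ≈ 0.2735 kg m⁻³.
N² = (g/ρ₀)·Δρ/Δz = g·(Δρ/ρ₀)/Δz = 9.81 × 2.668 × 10⁻⁴ / 110 = 2.3794 × 10⁻⁵ s⁻².
N = √(2.3794 × 10⁻⁵) = 4.8779 × 10⁻³ rad s⁻¹ → T = 2π/N = 1.2881 × 10³ s = 21.468 min ≈ 21.5 min.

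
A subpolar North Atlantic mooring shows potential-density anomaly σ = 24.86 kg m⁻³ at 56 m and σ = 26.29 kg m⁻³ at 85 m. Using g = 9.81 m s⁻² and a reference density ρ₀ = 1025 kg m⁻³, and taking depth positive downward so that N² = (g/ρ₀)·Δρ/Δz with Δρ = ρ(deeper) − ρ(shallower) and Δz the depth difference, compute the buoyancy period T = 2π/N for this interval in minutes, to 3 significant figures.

Δρ = 1026.29 − 1024.86 = 1.43 kg m⁻³ over Δz = 85 − 56 = 29 m.
N² = (9.81/1025) × (1.43/29) = 4.7194 × 10⁻⁴ s⁻².
N = √(4.7194 × 10⁻⁴) = 0.021724 rad s⁻¹, so T = 2π/N = 289.23 s = 4.8205 min ≈ 4.82 min.
N² > 0, so the interval is statically stable.

4.82 min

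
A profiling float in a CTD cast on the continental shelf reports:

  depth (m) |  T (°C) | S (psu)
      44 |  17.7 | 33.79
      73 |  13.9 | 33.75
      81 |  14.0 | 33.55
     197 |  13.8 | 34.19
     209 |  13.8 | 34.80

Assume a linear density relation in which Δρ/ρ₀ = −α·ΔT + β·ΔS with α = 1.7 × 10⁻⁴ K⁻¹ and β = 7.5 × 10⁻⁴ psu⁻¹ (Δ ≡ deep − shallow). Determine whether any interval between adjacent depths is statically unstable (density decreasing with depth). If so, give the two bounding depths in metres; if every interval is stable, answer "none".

73–81 m

Evaluate Δρ/ρ₀ = −αΔT + βΔS across each adjacent pair:
  44–73 m: −αΔT+βΔS = −(1.7 × 10⁻⁴)(-3.8)+(7.5 × 10⁻⁴)(-0.04) = 6.2 × 10⁻⁴ → stable
  73–81 m: −αΔT+βΔS = −(1.7 × 10⁻⁴)(+0.1)+(7.5 × 10⁻⁴)(-0.20) = -1.7 × 10⁻⁴ → UNSTABLE
  81–197 m: −αΔT+βΔS = −(1.7 × 10⁻⁴)(-0.2)+(7.5 × 10⁻⁴)(+0.64) = 5.1 × 10⁻⁴ → stable
  197–209 m: −αΔT+βΔS = −(1.7 × 10⁻⁴)(+0.0)+(7.5 × 10⁻⁴)(+0.61) = 4.6 × 10⁻⁴ → stable
The 73–81 m interval has Δρ < 0: lighter water underlies denser water.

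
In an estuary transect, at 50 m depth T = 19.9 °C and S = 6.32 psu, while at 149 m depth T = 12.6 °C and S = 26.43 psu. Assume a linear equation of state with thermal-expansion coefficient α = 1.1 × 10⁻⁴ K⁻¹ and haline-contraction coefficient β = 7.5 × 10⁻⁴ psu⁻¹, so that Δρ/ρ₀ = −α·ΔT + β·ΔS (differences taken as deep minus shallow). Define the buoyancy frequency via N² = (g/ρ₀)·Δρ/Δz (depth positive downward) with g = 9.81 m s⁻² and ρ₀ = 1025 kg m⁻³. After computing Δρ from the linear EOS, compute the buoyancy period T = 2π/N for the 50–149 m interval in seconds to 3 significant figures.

158 s

ΔT = -7.3 K, ΔS = +20.11 psu (deep − shallow).
Δρ/ρ₀ = −αΔT + βΔS = 8.03 × 10⁻⁴ + 0.0150825 = 0.0158855, so Δρ ≈ 16.28 kg m⁻³.
N² = (g/ρ₀)·Δρ/Δz = g·(Δρ/ρ₀)/Δz = 9.81 × 0.0158855 / 99 = 1.5741 × 10⁻³ s⁻².
N = √(1.5741 × 10⁻³) = 0.039675 rad s⁻¹ → T = 2π/N = 158.37 s ≈ 158 s.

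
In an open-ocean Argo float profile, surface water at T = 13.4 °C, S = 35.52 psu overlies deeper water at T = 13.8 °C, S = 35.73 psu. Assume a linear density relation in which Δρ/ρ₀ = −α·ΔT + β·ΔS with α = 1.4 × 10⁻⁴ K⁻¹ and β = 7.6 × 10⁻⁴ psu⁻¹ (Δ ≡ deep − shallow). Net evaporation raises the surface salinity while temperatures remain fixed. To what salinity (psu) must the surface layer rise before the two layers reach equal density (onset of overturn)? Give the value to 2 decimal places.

35.66 psu

Neutral buoyancy requires −α(T_deep − T_surf) + β(S_deep − S_surf′) = 0.
S_surf′ = S_deep − (α/β)·ΔT = 35.73 − (1.4 × 10⁻⁴/7.6 × 10⁻⁴)·(+0.4) = 35.6563 psu.
Increase required: 35.6563 − 35.52 = 0.1363 psu.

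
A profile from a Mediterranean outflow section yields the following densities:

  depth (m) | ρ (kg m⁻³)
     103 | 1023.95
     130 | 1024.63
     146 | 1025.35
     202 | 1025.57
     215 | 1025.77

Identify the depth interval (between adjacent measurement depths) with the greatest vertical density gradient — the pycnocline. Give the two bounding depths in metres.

130–146 m

Compute the density gradient over each adjacent pair:
  103–130 m: Δρ/Δz = 0.68/27 = 0.025 kg m⁻⁴
  130–146 m: Δρ/Δz = 0.72/16 = 0.045 kg m⁻⁴
  146–202 m: Δρ/Δz = 0.22/56 = 3.9 × 10⁻³ kg m⁻⁴
  202–215 m: Δρ/Δz = 0.20/13 = 0.015 kg m⁻⁴
The largest gradient is in the 130–146 m interval — the pycnocline.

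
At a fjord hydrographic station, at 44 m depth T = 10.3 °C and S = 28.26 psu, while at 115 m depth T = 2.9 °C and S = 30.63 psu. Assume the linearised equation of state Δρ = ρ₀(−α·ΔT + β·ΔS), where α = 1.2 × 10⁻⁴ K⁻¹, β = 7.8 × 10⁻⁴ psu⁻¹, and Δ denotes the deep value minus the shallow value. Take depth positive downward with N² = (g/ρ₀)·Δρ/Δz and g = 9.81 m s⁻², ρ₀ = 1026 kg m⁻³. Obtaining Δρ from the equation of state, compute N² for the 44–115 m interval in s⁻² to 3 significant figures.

3.78 × 10⁻⁴ s⁻²

ΔT = -7.4 K, ΔS = +2.37 psu (deep − shallow).
Δρ/ρ₀ = −αΔT + βΔS = 8.88 × 10⁻⁴ + 1.8486 × 10⁻³ = 2.7366 × 10⁻³, so Δρ ≈ 2.808 kg m⁻³.
N² = (g/ρ₀)·Δρ/Δz = g·(Δρ/ρ₀)/Δz = 9.81 × 2.7366 × 10⁻³ / 71 = 3.7811 × 10⁻⁴ s⁻² ≈ 3.78 × 10⁻⁴ s⁻².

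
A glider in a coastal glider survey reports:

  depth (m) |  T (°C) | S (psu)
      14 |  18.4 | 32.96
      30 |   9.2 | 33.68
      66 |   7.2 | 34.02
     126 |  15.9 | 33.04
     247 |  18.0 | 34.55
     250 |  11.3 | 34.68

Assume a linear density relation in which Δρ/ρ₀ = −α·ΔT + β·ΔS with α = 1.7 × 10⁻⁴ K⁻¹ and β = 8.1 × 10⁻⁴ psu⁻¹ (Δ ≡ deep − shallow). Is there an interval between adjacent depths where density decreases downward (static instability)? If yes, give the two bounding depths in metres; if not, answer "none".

66–126 m

Evaluate Δρ/ρ₀ = −αΔT + βΔS across each adjacent pair:
  14–30 m: −αΔT+βΔS = −(1.7 × 10⁻⁴)(-9.2)+(8.1 × 10⁻⁴)(+0.72) = 2.1 × 10⁻³ → stable
  30–66 m: −αΔT+βΔS = −(1.7 × 10⁻⁴)(-2.0)+(8.1 × 10⁻⁴)(+0.34) = 6.2 × 10⁻⁴ → stable
  66–126 m: −αΔT+βΔS = −(1.7 × 10⁻⁴)(+8.7)+(8.1 × 10⁻⁴)(-0.98) = -2.3 × 10⁻³ → UNSTABLE
  126–247 m: −αΔT+βΔS = −(1.7 × 10⁻⁴)(+2.1)+(8.1 × 10⁻⁴)(+1.51) = 8.7 × 10⁻⁴ → stable
  247–250 m: −αΔT+βΔS = −(1.7 × 10⁻⁴)(-6.7)+(8.1 × 10⁻⁴)(+0.13) = 1.2 × 10⁻³ → stable
The 66–126 m interval has Δρ < 0: lighter water underlies denser water.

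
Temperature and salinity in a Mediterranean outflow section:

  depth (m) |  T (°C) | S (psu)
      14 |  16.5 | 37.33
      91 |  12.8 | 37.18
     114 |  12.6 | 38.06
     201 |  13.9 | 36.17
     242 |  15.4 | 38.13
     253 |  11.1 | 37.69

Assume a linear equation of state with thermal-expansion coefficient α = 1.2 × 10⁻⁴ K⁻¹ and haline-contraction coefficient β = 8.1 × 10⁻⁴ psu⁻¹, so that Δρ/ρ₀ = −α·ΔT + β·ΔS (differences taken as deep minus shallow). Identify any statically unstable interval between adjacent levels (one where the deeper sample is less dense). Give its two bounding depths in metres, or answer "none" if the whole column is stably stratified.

114–201 m

Evaluate Δρ/ρ₀ = −αΔT + βΔS across each adjacent pair:
  14–91 m: −αΔT+βΔS = −(1.2 × 10⁻⁴)(-3.7)+(8.1 × 10⁻⁴)(-0.15) = 3.2 × 10⁻⁴ → stable
  91–114 m: −αΔT+βΔS = −(1.2 × 10⁻⁴)(-0.2)+(8.1 × 10⁻⁴)(+0.88) = 7.4 × 10⁻⁴ → stable
  114–201 m: −αΔT+βΔS = −(1.2 × 10⁻⁴)(+1.3)+(8.1 × 10⁻⁴)(-1.89) = -1.7 × 10⁻³ → UNSTABLE
  201–242 m: −αΔT+βΔS = −(1.2 × 10⁻⁴)(+1.5)+(8.1 × 10⁻⁴)(+1.96) = 1.4 × 10⁻³ → stable
  242–253 m: −αΔT+βΔS = −(1.2 × 10⁻⁴)(-4.3)+(8.1 × 10⁻⁴)(-0.44) = 1.6 × 10⁻⁴ → stable
The 114–201 m interval has Δρ < 0: lighter water underlies denser water.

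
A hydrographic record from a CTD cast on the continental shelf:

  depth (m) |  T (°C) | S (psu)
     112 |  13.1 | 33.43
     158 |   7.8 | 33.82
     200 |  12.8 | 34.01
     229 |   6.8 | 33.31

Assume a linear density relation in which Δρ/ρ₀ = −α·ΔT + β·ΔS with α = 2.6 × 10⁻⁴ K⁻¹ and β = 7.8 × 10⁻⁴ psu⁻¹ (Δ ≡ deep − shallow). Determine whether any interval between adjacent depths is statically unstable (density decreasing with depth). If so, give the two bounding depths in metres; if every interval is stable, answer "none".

Evaluate Δρ/ρ₀ = −αΔT + βΔS across each adjacent pair:
  112–158 m: −αΔT+βΔS = −(2.6 × 10⁻⁴)(-5.3)+(7.8 × 10⁻⁴)(+0.39) = 1.7 × 10⁻³ → stable
  158–200 m: −αΔT+βΔS = −(2.6 × 10⁻⁴)(+5.0)+(7.8 × 10⁻⁴)(+0.19) = -1.2 × 10⁻³ → UNSTABLE
  200–229 m: −αΔT+βΔS = −(2.6 × 10⁻⁴)(-6.0)+(7.8 × 10⁻⁴)(-0.70) = 1.0 × 10⁻³ → stable
The 158–200 m interval has Δρ < 0: lighter water underlies denser water.

158–200 m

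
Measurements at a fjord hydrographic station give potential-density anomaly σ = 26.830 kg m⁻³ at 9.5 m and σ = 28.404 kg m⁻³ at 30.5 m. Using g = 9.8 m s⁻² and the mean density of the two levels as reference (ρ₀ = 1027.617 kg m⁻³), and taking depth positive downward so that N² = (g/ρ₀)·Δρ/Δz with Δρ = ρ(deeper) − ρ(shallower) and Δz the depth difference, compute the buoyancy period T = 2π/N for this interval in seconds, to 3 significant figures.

235 s

Δρ = 1028.404 − 1026.830 = 1.574 kg m⁻³ over Δz = 30.5 − 9.5 = 21 m.
N² = (9.8/1027.617) × (1.574/21) = 7.1479 × 10⁻⁴ s⁻².
N = √(7.1479 × 10⁻⁴) = 0.026736 rad s⁻¹, so T = 2π/N = 235.01 s ≈ 235 s.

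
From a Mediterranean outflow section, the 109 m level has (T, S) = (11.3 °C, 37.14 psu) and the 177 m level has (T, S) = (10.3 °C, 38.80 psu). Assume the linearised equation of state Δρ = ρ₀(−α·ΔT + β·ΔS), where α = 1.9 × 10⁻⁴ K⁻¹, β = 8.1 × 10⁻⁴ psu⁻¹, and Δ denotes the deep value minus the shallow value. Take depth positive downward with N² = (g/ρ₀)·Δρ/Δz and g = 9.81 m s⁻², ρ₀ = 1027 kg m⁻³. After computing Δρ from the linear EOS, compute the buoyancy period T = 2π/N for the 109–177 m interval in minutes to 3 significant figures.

7.04 min

ΔT = -1.0 K, ΔS = +1.66 psu (deep − shallow).
Δρ/ρ₀ = −αΔT + βΔS = 1.90 × 10⁻⁴ + 1.3446 × 10⁻³ = 1.5346 × 10⁻³, so Δρ ≈ 1.576 kg m⁻³.
N² = (g/ρ₀)·Δρ/Δz = g·(Δρ/ρ₀)/Δz = 9.81 × 1.5346 × 10⁻³ / 68 = 2.2139 × 10⁻⁴ s⁻².
N = √(2.2139 × 10⁻⁴) = 0.014879 rad s⁻¹ → T = 2π/N = 422.29 s = 7.0382 min ≈ 7.04 min.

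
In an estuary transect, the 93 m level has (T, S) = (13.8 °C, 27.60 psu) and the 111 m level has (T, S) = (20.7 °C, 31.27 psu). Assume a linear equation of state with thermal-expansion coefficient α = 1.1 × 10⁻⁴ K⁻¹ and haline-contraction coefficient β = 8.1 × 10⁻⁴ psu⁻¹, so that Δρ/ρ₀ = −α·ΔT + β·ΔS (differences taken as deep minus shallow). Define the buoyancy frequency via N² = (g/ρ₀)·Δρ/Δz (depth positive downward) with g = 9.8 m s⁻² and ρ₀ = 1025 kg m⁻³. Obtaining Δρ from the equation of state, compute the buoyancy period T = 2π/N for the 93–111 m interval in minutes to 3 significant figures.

3.02 min

ΔT = +6.9 K, ΔS = +3.67 psu (deep − shallow).
Δρ/ρ₀ = −αΔT + βΔS = -7.59 × 10⁻⁴ + 2.9727 × 10⁻³ = 2.2137 × 10⁻³, so Δρ ≈ 2.269 kg m⁻³.
N² = (g/ρ₀)·Δρ/Δz = g·(Δρ/ρ₀)/Δz = 9.8 × 2.2137 × 10⁻³ / 18 = 1.2052 × 10⁻³ s⁻².
N = √(1.2052 × 10⁻³) = 0.034716 rad s⁻¹ → T = 2π/N = 180.99 s = 3.0165 min ≈ 3.02 min.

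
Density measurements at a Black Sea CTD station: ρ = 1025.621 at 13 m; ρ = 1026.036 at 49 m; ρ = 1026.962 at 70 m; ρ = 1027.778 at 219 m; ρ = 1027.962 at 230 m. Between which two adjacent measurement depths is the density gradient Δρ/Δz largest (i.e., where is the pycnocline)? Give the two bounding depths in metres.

49–70 m

Compute the density gradient over each adjacent pair:
  13–49 m: Δρ/Δz = 0.415/36 = 0.012 kg m⁻⁴
  49–70 m: Δρ/Δz = 0.926/21 = 0.044 kg m⁻⁴
  70–219 m: Δρ/Δz = 0.816/149 = 5.5 × 10⁻³ kg m⁻⁴
  219–230 m: Δρ/Δz = 0.184/11 = 0.017 kg m⁻⁴
The largest gradient is in the 49–70 m interval — the pycnocline.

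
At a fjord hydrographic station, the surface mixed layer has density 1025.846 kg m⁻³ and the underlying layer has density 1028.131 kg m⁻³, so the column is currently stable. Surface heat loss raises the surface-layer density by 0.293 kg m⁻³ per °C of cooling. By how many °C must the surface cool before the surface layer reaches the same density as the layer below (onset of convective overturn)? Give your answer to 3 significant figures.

7.80 °C

Density deficit of the surface layer: 1028.131 − 1025.846 = 2.285 kg m⁻³.
Required change = 2.285 / 0.293 = 7.80 °C.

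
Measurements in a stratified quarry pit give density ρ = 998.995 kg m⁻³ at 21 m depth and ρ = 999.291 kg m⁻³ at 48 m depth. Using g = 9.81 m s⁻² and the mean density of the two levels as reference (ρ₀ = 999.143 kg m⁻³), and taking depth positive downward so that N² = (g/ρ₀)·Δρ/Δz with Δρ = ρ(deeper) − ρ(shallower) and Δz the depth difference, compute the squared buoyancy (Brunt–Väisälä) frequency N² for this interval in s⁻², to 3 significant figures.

1.08 × 10⁻⁴ s⁻²

Δρ = 999.291 − 998.995 = 0.296 kg m⁻³ over Δz = 48 − 21 = 27 m.
N² = (9.81/999.143) × (0.296/27) = 1.0764 × 10⁻⁴ s⁻² ≈ 1.08 × 10⁻⁴ s⁻².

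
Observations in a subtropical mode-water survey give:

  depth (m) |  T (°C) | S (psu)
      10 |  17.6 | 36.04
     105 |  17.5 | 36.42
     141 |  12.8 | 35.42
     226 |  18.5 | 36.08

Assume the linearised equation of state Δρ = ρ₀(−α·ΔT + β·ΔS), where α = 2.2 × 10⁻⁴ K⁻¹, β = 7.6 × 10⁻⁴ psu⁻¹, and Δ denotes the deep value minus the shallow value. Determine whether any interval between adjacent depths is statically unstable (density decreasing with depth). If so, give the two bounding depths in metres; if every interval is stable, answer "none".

141–226 m

Evaluate Δρ/ρ₀ = −αΔT + βΔS across each adjacent pair:
  10–105 m: −αΔT+βΔS = −(2.2 × 10⁻⁴)(-0.1)+(7.6 × 10⁻⁴)(+0.38) = 3.1 × 10⁻⁴ → stable
  105–141 m: −αΔT+βΔS = −(2.2 × 10⁻⁴)(-4.7)+(7.6 × 10⁻⁴)(-1.00) = 2.7 × 10⁻⁴ → stable
  141–226 m: −αΔT+βΔS = −(2.2 × 10⁻⁴)(+5.7)+(7.6 × 10⁻⁴)(+0.66) = -7.5 × 10⁻⁴ → UNSTABLE
The 141–226 m interval has Δρ < 0: lighter water underlies denser water.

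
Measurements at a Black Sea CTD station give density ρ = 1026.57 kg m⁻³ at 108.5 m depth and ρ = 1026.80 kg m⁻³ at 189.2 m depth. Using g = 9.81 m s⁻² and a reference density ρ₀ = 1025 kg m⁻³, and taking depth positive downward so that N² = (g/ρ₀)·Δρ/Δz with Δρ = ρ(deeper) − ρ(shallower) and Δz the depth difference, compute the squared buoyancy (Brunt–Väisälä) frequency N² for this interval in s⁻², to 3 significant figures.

2.73 × 10⁻⁵ s⁻²

Δρ = 1026.80 − 1026.57 = 0.23 kg m⁻³ over Δz = 189.2 − 108.5 = 80.7 m.
N² = (9.81/1025) × (0.23/80.7) = 2.7277 × 10⁻⁵ s⁻² ≈ 2.73 × 10⁻⁵ s⁻².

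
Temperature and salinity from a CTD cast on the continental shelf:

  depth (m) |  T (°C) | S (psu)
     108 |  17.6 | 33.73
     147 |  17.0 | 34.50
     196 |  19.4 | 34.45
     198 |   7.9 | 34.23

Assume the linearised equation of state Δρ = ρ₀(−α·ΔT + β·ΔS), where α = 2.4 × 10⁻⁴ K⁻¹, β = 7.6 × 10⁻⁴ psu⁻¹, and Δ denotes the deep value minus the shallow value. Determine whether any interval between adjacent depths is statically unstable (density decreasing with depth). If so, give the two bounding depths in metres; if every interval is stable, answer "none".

Evaluate Δρ/ρ₀ = −αΔT + βΔS across each adjacent pair:
  108–147 m: −αΔT+βΔS = −(2.4 × 10⁻⁴)(-0.6)+(7.6 × 10⁻⁴)(+0.77) = 7.3 × 10⁻⁴ → stable
  147–196 m: −αΔT+βΔS = −(2.4 × 10⁻⁴)(+2.4)+(7.6 × 10⁻⁴)(-0.05) = -6.1 × 10⁻⁴ → UNSTABLE
  196–198 m: −αΔT+βΔS = −(2.4 × 10⁻⁴)(-11.5)+(7.6 × 10⁻⁴)(-0.22) = 2.6 × 10⁻³ → stable
The 147–196 m interval has Δρ < 0: lighter water underlies denser water.

147–196 m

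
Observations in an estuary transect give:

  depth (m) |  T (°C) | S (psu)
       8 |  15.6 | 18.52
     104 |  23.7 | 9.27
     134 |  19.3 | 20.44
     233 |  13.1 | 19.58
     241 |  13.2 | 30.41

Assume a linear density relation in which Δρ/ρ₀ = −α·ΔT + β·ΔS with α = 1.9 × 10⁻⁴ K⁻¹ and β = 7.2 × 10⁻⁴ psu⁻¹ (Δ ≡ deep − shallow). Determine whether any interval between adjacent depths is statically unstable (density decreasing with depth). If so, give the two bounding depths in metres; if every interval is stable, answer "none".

Evaluate Δρ/ρ₀ = −αΔT + βΔS across each adjacent pair:
  8–104 m: −αΔT+βΔS = −(1.9 × 10⁻⁴)(+8.1)+(7.2 × 10⁻⁴)(-9.25) = -8.2 × 10⁻³ → UNSTABLE
  104–134 m: −αΔT+βΔS = −(1.9 × 10⁻⁴)(-4.4)+(7.2 × 10⁻⁴)(+11.17) = 8.9 × 10⁻³ → stable
  134–233 m: −αΔT+βΔS = −(1.9 × 10⁻⁴)(-6.2)+(7.2 × 10⁻⁴)(-0.86) = 5.6 × 10⁻⁴ → stable
  233–241 m: −αΔT+βΔS = −(1.9 × 10⁻⁴)(+0.1)+(7.2 × 10⁻⁴)(+10.83) = 7.8 × 10⁻³ → stable
The 8–104 m interval has Δρ < 0: lighter water underlies denser water.

8–104 m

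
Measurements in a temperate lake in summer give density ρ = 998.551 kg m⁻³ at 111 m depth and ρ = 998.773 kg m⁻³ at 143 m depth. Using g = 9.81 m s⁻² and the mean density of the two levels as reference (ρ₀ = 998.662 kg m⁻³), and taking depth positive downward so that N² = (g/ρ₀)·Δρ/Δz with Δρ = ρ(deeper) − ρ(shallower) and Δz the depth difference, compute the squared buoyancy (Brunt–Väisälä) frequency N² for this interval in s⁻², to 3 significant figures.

6.81 × 10⁻⁵ s⁻²

Δρ = 998.773 − 998.551 = 0.222 kg m⁻³ over Δz = 143 − 111 = 32 m.
N² = (9.81/998.662) × (0.222/32) = 6.8148 × 10⁻⁵ s⁻² ≈ 6.81 × 10⁻⁵ s⁻².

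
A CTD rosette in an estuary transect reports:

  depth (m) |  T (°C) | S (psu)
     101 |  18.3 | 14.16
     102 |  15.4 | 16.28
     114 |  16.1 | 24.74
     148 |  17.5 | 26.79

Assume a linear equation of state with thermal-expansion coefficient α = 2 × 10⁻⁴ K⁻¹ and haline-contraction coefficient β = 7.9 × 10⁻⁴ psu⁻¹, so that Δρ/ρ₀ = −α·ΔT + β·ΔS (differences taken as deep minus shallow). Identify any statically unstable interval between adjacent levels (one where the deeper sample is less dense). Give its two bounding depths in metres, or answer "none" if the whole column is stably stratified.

none

Evaluate Δρ/ρ₀ = −αΔT + βΔS across each adjacent pair:
  101–102 m: −αΔT+βΔS = −(2 × 10⁻⁴)(-2.9)+(7.9 × 10⁻⁴)(+2.12) = 2.3 × 10⁻³ → stable
  102–114 m: −αΔT+βΔS = −(2 × 10⁻⁴)(+0.7)+(7.9 × 10⁻⁴)(+8.46) = 6.5 × 10⁻³ → stable
  114–148 m: −αΔT+βΔS = −(2 × 10⁻⁴)(+1.4)+(7.9 × 10⁻⁴)(+2.05) = 1.3 × 10⁻³ → stable
Every interval has Δρ > 0: the column is stably stratified throughout.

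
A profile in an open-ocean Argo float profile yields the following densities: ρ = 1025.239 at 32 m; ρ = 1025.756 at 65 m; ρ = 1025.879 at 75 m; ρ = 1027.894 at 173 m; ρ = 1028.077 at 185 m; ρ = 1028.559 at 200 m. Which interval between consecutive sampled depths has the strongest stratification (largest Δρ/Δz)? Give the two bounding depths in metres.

Compute the density gradient over each adjacent pair:
  32–65 m: Δρ/Δz = 0.517/33 = 0.016 kg m⁻⁴
  65–75 m: Δρ/Δz = 0.123/10 = 0.012 kg m⁻⁴
  75–173 m: Δρ/Δz = 2.015/98 = 0.021 kg m⁻⁴
  173–185 m: Δρ/Δz = 0.183/12 = 0.015 kg m⁻⁴
  185–200 m: Δρ/Δz = 0.482/15 = 0.032 kg m⁻⁴
The largest gradient is in the 185–200 m interval — the pycnocline.

185–200 m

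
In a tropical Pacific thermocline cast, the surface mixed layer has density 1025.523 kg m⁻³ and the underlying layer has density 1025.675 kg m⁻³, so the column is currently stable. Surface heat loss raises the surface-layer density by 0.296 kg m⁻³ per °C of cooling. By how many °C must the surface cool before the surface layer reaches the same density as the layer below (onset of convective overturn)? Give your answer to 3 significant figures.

Density deficit of the surface layer: 1025.675 − 1025.523 = 0.152 kg m⁻³.
Required change = 0.152 / 0.296 = 0.514 °C.

0.514 °C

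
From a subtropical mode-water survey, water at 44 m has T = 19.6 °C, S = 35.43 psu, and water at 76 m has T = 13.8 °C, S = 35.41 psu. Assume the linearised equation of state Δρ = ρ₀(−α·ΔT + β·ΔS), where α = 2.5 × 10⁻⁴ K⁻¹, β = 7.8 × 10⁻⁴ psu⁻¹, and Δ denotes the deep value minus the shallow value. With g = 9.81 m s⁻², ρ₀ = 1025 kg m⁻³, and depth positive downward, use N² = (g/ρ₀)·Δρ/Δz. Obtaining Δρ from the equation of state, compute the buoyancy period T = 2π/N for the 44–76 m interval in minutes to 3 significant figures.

ΔT = -5.8 K, ΔS = -0.02 psu (deep − shallow).
Δρ/ρ₀ = −αΔT + βΔS = 1.45 × 10⁻³ − 1.56 × 10⁻⁵ = 1.4344 × 10⁻³, so Δρ ≈ 1.470 kg m⁻³.
N² = (g/ρ₀)·Δρ/Δz = g·(Δρ/ρ₀)/Δz = 9.81 × 1.4344 × 10⁻³ / 32 = 4.3973 × 10⁻⁴ s⁻².
N = √(4.3973 × 10⁻⁴) = 0.020970 rad s⁻¹ → T = 2π/N = 299.63 s = 4.9938 min ≈ 4.99 min.

4.99 min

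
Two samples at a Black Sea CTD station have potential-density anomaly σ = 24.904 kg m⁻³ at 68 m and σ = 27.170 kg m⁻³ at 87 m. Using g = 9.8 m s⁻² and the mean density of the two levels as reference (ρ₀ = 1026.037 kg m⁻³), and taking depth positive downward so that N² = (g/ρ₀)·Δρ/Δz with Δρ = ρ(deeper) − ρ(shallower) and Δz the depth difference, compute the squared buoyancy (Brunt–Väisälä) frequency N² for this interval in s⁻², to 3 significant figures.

1.14 × 10⁻³ s⁻²

Δρ = 1027.170 − 1024.904 = 2.266 kg m⁻³ over Δz = 87 − 68 = 19 m.
N² = (9.8/1026.037) × (2.266/19) = 1.1391 × 10⁻³ s⁻² ≈ 1.14 × 10⁻³ s⁻².
N² > 0, so the interval is statically stable.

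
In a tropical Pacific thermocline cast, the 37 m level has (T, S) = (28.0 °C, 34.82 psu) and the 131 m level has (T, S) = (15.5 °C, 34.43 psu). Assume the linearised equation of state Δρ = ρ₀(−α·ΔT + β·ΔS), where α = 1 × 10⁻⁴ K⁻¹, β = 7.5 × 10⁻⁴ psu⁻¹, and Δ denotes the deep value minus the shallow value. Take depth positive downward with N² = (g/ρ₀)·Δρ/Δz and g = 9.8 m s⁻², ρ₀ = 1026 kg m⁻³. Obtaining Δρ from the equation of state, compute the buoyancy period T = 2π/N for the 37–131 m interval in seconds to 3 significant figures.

629 s

ΔT = -12.5 K, ΔS = -0.39 psu (deep − shallow).
Δρ/ρ₀ = −αΔT + βΔS = 1.25 × 10⁻³ − 2.925 × 10⁻⁴ = 9.575 × 10⁻⁴, so Δρ ≈ 0.9824 kg m⁻³.
N² = (g/ρ₀)·Δρ/Δz = g·(Δρ/ρ₀)/Δz = 9.8 × 9.575 × 10⁻⁴ / 94 = 9.9824 × 10⁻⁵ s⁻².
N = √(9.9824 × 10⁻⁵) = 9.9912 × 10⁻³ rad s⁻¹ → T = 2π/N = 628.87 s ≈ 629 s.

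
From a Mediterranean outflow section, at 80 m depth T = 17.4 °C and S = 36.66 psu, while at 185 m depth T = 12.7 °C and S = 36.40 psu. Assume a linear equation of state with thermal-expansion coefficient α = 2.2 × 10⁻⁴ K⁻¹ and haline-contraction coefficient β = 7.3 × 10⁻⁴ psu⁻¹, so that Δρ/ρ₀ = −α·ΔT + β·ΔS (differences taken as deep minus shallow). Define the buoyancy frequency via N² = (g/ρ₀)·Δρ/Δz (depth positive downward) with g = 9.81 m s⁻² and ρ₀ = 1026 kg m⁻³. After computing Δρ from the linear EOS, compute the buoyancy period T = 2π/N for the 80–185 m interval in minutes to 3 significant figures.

ΔT = -4.7 K, ΔS = -0.26 psu (deep − shallow).
Δρ/ρ₀ = −αΔT + βΔS = 1.034 × 10⁻³ − 1.898 × 10⁻⁴ = 8.442 × 10⁻⁴, so Δρ ≈ 0.8661 kg m⁻³.
N² = (g/ρ₀)·Δρ/Δz = g·(Δρ/ρ₀)/Δz = 9.81 × 8.442 × 10⁻⁴ / 105 = 7.8872 × 10⁻⁵ s⁻².
N = √(7.8872 × 10⁻⁵) = 8.8810 × 10⁻³ rad s⁻¹ → T = 2π/N = 707.49 s = 11.792 min ≈ 11.8 min.

11.8 min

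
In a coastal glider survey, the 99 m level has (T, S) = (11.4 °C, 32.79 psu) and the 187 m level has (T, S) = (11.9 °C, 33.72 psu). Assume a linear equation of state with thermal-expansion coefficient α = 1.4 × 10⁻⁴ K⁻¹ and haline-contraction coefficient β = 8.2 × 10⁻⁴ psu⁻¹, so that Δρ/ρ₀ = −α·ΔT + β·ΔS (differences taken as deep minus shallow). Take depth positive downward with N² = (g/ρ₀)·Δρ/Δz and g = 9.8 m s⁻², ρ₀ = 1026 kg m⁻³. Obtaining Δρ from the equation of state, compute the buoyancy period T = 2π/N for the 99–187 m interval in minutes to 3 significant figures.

ΔT = +0.5 K, ΔS = +0.93 psu (deep − shallow).
Δρ/ρ₀ = −αΔT + βΔS = -7.00 × 10⁻⁵ + 7.626 × 10⁻⁴ = 6.926 × 10⁻⁴, so Δρ ≈ 0.7106 kg m⁻³.
N² = (g/ρ₀)·Δρ/Δz = g·(Δρ/ρ₀)/Δz = 9.8 × 6.926 × 10⁻⁴ / 88 = 7.7130 × 10⁻⁵ s⁻².
N = √(7.7130 × 10⁻⁵) = 8.7824 × 10⁻³ rad s⁻¹ → T = 2π/N = 715.43 s = 11.924 min ≈ 11.9 min.

11.9 min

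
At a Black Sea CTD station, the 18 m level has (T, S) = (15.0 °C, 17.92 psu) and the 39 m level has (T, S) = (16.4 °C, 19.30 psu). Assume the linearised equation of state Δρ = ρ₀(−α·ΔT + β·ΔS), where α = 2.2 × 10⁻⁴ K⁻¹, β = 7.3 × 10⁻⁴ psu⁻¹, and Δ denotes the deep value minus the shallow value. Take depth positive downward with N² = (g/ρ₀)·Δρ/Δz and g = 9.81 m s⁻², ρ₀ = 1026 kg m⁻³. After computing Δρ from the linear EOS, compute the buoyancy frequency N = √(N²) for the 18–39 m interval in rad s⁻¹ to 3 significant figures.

ΔT = +1.4 K, ΔS = +1.38 psu (deep − shallow).
Δρ/ρ₀ = −αΔT + βΔS = -3.08 × 10⁻⁴ + 1.0074 × 10⁻³ = 6.994 × 10⁻⁴, so Δρ ≈ 0.7176 kg m⁻³.
N² = (g/ρ₀)·Δρ/Δz = g·(Δρ/ρ₀)/Δz = 9.81 × 6.994 × 10⁻⁴ / 21 = 3.2672 × 10⁻⁴ s⁻².
N = √(3.2672 × 10⁻⁴) = 0.018075 rad s⁻¹ ≈ 0.0181 rad s⁻¹.

0.0181 rad s⁻¹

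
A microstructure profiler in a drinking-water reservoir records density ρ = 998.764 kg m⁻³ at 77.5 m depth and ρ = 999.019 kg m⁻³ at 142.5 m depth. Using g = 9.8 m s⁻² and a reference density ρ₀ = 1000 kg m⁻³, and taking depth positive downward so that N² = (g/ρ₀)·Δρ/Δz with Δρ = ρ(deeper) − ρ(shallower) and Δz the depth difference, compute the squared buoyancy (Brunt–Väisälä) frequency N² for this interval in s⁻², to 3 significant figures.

Δρ = 999.019 − 998.764 = 0.255 kg m⁻³ over Δz = 142.5 − 77.5 = 65 m.
N² = (9.8/1000) × (0.255/65) = 3.8446 × 10⁻⁵ s⁻² ≈ 3.84 × 10⁻⁵ s⁻².

3.84 × 10⁻⁵ s⁻²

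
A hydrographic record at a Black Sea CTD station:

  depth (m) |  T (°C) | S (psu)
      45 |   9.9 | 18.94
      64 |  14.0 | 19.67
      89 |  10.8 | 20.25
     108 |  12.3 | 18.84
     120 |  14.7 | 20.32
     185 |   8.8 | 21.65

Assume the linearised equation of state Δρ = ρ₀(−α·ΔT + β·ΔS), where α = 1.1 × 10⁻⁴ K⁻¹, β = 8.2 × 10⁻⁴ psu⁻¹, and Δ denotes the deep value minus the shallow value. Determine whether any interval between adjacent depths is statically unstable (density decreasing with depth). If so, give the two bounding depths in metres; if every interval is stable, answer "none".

89–108 m

Evaluate Δρ/ρ₀ = −αΔT + βΔS across each adjacent pair:
  45–64 m: −αΔT+βΔS = −(1.1 × 10⁻⁴)(+4.1)+(8.2 × 10⁻⁴)(+0.73) = 1.5 × 10⁻⁴ → stable
  64–89 m: −αΔT+βΔS = −(1.1 × 10⁻⁴)(-3.2)+(8.2 × 10⁻⁴)(+0.58) = 8.3 × 10⁻⁴ → stable
  89–108 m: −αΔT+βΔS = −(1.1 × 10⁻⁴)(+1.5)+(8.2 × 10⁻⁴)(-1.41) = -1.3 × 10⁻³ → UNSTABLE
  108–120 m: −αΔT+βΔS = −(1.1 × 10⁻⁴)(+2.4)+(8.2 × 10⁻⁴)(+1.48) = 9.5 × 10⁻⁴ → stable
  120–185 m: −αΔT+βΔS = −(1.1 × 10⁻⁴)(-5.9)+(8.2 × 10⁻⁴)(+1.33) = 1.7 × 10⁻³ → stable
The 89–108 m interval has Δρ < 0: lighter water underlies denser water.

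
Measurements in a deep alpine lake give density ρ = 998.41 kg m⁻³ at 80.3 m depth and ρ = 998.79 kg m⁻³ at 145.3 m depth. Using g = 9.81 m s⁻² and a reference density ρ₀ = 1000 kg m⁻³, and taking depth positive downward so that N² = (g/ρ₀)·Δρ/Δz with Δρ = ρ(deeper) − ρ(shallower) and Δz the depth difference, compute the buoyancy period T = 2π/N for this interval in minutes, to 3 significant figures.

13.8 min

Δρ = 998.79 − 998.41 = 0.38 kg m⁻³ over Δz = 145.3 − 80.3 = 65 m.
N² = (9.81/1000) × (0.38/65) = 5.7351 × 10⁻⁵ s⁻².
N = √(5.7351 × 10⁻⁵) = 7.5730 × 10⁻³ rad s⁻¹, so T = 2π/N = 829.68 s = 13.828 min ≈ 13.8 min.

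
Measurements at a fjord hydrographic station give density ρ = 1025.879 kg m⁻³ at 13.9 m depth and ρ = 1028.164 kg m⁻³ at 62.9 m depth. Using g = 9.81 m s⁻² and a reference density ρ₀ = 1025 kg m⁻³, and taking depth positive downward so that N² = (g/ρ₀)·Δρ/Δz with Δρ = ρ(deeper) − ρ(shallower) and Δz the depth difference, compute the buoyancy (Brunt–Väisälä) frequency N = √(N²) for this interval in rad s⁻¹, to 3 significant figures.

Δρ = 1028.164 − 1025.879 = 2.285 kg m⁻³ over Δz = 62.9 − 13.9 = 49 m.
N² = (9.81/1025) × (2.285/49) = 4.4631 × 10⁻⁴ s⁻².
N = √(4.4631 × 10⁻⁴) = 0.021126 rad s⁻¹ ≈ 0.0211 rad s⁻¹.
A positive N² confirms static stability across the interval.

0.0211 rad s⁻¹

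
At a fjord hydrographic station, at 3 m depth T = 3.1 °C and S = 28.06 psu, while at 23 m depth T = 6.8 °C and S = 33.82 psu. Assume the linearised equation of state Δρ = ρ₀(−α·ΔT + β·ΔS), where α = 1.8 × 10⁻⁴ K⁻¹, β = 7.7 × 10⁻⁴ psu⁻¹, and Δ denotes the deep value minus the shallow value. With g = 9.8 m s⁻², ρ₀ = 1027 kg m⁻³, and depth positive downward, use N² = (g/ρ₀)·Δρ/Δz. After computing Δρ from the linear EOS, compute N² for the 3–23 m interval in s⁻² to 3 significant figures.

ΔT = +3.7 K, ΔS = +5.76 psu (deep − shallow).
Δρ/ρ₀ = −αΔT + βΔS = -6.66 × 10⁻⁴ + 4.4352 × 10⁻³ = 3.7692 × 10⁻³, so Δρ ≈ 3.871 kg m⁻³.
N² = (g/ρ₀)·Δρ/Δz = g·(Δρ/ρ₀)/Δz = 9.8 × 3.7692 × 10⁻³ / 20 = 1.8469 × 10⁻³ s⁻² ≈ 1.85 × 10⁻³ s⁻².

1.85 × 10⁻³ s⁻²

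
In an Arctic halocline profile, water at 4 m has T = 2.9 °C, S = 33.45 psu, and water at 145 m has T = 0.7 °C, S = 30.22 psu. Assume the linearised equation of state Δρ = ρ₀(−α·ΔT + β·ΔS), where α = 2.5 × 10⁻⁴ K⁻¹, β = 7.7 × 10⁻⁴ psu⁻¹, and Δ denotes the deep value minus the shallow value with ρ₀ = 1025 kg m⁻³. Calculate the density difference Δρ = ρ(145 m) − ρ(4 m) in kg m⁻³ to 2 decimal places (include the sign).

-1.99 kg m⁻³

ΔT = -2.2 K, ΔS = -3.23 psu (deep − shallow).
Δρ/ρ₀ = −(2.5 × 10⁻⁴)(-2.2) + (7.7 × 10⁻⁴)(-3.23) = -1.9371 × 10⁻³.
Δρ = 1025 × (-1.9371 × 10⁻³) = -1.99 kg m⁻³.
Negative Δρ: lighter below, statically unstable.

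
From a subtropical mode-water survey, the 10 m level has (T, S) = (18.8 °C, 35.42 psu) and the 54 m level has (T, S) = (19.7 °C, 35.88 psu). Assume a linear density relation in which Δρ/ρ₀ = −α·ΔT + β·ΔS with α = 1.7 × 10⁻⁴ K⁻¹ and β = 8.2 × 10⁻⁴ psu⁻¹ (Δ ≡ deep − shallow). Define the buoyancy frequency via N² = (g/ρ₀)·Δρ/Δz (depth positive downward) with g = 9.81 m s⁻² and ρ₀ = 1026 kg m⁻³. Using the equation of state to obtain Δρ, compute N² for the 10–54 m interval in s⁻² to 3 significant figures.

ΔT = +0.9 K, ΔS = +0.46 psu (deep − shallow).
Δρ/ρ₀ = −αΔT + βΔS = -1.53 × 10⁻⁴ + 3.772 × 10⁻⁴ = 2.242 × 10⁻⁴, so Δρ ≈ 0.2300 kg m⁻³.
N² = (g/ρ₀)·Δρ/Δz = g·(Δρ/ρ₀)/Δz = 9.81 × 2.242 × 10⁻⁴ / 44 = 4.9986 × 10⁻⁵ s⁻² ≈ 5.00 × 10⁻⁵ s⁻².

5.00 × 10⁻⁵ s⁻²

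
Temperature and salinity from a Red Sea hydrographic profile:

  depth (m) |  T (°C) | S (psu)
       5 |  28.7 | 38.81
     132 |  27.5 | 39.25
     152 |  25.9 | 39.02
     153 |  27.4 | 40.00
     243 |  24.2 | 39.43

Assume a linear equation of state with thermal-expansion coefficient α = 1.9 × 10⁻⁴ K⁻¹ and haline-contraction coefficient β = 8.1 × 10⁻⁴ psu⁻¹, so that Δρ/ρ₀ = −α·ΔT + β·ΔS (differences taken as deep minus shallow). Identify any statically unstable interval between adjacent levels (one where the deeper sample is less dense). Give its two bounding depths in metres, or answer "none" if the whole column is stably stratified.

Evaluate Δρ/ρ₀ = −αΔT + βΔS across each adjacent pair:
  5–132 m: −αΔT+βΔS = −(1.9 × 10⁻⁴)(-1.2)+(8.1 × 10⁻⁴)(+0.44) = 5.8 × 10⁻⁴ → stable
  132–152 m: −αΔT+βΔS = −(1.9 × 10⁻⁴)(-1.6)+(8.1 × 10⁻⁴)(-0.23) = 1.2 × 10⁻⁴ → stable
  152–153 m: −αΔT+βΔS = −(1.9 × 10⁻⁴)(+1.5)+(8.1 × 10⁻⁴)(+0.98) = 5.1 × 10⁻⁴ → stable
  153–243 m: −αΔT+βΔS = −(1.9 × 10⁻⁴)(-3.2)+(8.1 × 10⁻⁴)(-0.57) = 1.5 × 10⁻⁴ → stable
Every interval has Δρ > 0: the column is stably stratified throughout.

none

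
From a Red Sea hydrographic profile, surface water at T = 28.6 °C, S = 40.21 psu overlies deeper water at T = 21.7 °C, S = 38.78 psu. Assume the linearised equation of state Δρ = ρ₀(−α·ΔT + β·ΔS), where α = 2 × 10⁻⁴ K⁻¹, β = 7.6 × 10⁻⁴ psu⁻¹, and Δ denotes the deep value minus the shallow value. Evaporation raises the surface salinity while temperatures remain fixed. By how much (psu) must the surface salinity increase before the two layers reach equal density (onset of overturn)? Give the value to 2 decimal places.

Neutral buoyancy requires −α(T_deep − T_surf) + β(S_deep − S_surf′) = 0.
S_surf′ = S_deep − (α/β)·ΔT = 38.78 − (2 × 10⁻⁴/7.6 × 10⁻⁴)·(-6.9) = 40.5958 psu.
Increase required: 40.5958 − 40.21 = 0.3858 psu.

0.39 psu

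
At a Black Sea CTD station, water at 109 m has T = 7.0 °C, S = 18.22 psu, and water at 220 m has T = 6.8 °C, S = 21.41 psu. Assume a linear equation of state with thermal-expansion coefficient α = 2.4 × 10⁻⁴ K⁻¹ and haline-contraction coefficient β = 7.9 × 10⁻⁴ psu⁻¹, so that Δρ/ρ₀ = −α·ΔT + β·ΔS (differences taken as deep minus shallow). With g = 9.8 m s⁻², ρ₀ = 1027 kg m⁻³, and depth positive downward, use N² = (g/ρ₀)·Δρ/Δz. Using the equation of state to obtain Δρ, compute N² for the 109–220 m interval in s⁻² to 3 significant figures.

ΔT = -0.2 K, ΔS = +3.19 psu (deep − shallow).
Δρ/ρ₀ = −αΔT + βΔS = 4.80 × 10⁻⁵ + 2.5201 × 10⁻³ = 2.5681 × 10⁻³, so Δρ ≈ 2.637 kg m⁻³.
N² = (g/ρ₀)·Δρ/Δz = g·(Δρ/ρ₀)/Δz = 9.8 × 2.5681 × 10⁻³ / 111 = 2.2673 × 10⁻⁴ s⁻² ≈ 2.27 × 10⁻⁴ s⁻².

2.27 × 10⁻⁴ s⁻²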